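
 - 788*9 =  - 7092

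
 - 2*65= - 130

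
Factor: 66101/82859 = 71/89 = 71^1 * 89^( - 1)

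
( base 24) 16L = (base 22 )1bf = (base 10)741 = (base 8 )1345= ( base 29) PG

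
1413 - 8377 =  - 6964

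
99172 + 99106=198278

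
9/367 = 9/367 = 0.02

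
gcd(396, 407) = 11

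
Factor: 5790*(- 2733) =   -  2^1 * 3^2*5^1*193^1*911^1 = -15824070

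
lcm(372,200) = 18600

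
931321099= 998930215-67609116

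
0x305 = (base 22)1D3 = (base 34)MP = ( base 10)773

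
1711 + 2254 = 3965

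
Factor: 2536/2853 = 2^3*3^( - 2) = 8/9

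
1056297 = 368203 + 688094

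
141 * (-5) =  - 705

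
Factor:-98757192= - 2^3*3^1 * 41^1*100363^1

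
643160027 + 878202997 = 1521363024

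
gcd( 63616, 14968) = 8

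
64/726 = 32/363 = 0.09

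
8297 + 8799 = 17096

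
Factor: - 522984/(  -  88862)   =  2^2*3^1*7^1*11^1 * 157^(  -  1) = 924/157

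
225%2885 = 225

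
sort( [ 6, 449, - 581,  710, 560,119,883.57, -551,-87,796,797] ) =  [-581, - 551,  -  87 , 6, 119 , 449,560,710  ,  796, 797,883.57]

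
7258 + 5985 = 13243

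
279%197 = 82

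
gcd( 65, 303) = 1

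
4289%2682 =1607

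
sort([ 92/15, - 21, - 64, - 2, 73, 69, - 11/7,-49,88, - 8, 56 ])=[ - 64, - 49, - 21, - 8, - 2, - 11/7,92/15,56, 69, 73,88] 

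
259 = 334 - 75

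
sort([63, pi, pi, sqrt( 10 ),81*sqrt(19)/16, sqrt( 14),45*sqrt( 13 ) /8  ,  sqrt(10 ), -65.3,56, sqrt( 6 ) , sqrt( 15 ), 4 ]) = [-65.3, sqrt(6),pi, pi, sqrt ( 10), sqrt( 10), sqrt(14), sqrt( 15),4,45 * sqrt ( 13 )/8, 81 * sqrt( 19)/16,56, 63]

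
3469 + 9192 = 12661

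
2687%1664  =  1023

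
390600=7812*50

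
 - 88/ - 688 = 11/86 = 0.13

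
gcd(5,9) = 1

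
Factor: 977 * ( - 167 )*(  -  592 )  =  96590128 = 2^4*37^1 * 167^1*977^1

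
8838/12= 1473/2 = 736.50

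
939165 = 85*11049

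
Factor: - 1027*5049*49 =  -  3^3*7^2*11^1*13^1*17^1*79^1 =-254080827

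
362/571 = 362/571 = 0.63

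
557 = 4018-3461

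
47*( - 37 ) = - 1739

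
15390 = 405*38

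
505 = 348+157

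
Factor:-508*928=  -  2^7*29^1*127^1=- 471424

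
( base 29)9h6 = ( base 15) 25CD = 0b1111110000100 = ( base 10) 8068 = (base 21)I64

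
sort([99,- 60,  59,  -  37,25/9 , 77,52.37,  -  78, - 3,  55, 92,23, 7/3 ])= [ -78, - 60,-37, - 3, 7/3 , 25/9,23,52.37, 55,59, 77, 92,99] 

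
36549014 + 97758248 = 134307262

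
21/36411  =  7/12137=   0.00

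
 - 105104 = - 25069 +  - 80035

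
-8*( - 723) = 5784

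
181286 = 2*90643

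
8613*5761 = 49619493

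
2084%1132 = 952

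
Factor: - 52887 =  - 3^1*17^2  *61^1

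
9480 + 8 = 9488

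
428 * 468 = 200304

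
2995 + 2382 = 5377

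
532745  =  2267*235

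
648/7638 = 108/1273= 0.08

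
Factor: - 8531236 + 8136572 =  - 394664 = -2^3*49333^1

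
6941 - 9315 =-2374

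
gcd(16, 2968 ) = 8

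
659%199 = 62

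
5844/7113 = 1948/2371 = 0.82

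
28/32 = 7/8 = 0.88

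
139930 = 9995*14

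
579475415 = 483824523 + 95650892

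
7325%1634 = 789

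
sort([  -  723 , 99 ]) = [ - 723, 99] 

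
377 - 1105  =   - 728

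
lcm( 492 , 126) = 10332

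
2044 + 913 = 2957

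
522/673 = 522/673 =0.78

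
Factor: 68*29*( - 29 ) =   -  2^2 * 17^1*29^2 = -57188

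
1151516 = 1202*958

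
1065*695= 740175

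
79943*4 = 319772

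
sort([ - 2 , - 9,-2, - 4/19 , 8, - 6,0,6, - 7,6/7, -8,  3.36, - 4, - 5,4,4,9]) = [ - 9, - 8, - 7, - 6, - 5, - 4, - 2, - 2,-4/19, 0,  6/7,3.36,4,4, 6,8,9]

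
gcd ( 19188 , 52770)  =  6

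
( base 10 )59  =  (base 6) 135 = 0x3B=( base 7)113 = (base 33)1q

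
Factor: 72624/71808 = 2^ ( - 3) * 11^(  -  1)* 89^1 = 89/88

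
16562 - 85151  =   - 68589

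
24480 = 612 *40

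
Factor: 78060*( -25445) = -2^2*3^1 * 5^2 * 7^1*727^1*1301^1 = -  1986236700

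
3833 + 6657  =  10490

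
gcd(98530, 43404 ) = 2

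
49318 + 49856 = 99174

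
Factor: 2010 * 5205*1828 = 2^3*3^2*5^2*67^1*347^1*457^1 = 19124627400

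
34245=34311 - 66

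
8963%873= 233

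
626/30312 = 313/15156 = 0.02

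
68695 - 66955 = 1740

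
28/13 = 28/13 =2.15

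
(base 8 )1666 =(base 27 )185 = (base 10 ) 950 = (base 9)1265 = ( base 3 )1022012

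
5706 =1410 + 4296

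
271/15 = 18 + 1/15 = 18.07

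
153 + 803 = 956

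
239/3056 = 239/3056 = 0.08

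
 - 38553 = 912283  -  950836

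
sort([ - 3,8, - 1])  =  [-3, - 1, 8 ]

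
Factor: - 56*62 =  - 3472= - 2^4 * 7^1*31^1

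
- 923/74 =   -  923/74 = - 12.47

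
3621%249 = 135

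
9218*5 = 46090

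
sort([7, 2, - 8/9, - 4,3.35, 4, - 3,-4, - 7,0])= [ - 7,-4, -4,-3,-8/9,0,2,3.35, 4,7] 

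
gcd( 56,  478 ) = 2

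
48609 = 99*491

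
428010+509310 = 937320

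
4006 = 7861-3855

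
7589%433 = 228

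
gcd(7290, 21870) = 7290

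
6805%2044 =673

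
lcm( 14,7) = 14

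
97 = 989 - 892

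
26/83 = 26/83  =  0.31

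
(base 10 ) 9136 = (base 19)165g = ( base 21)kf1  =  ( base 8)21660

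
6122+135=6257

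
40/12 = 3+1/3 = 3.33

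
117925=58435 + 59490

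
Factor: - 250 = - 2^1  *  5^3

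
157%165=157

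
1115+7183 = 8298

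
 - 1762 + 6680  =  4918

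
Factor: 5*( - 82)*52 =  - 21320=- 2^3 * 5^1*13^1*41^1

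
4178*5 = 20890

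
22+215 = 237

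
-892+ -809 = -1701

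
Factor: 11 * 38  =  418 = 2^1*11^1*19^1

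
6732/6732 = 1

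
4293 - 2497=1796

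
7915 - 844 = 7071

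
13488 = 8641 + 4847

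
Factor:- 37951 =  - 37951^1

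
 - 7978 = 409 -8387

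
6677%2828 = 1021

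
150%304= 150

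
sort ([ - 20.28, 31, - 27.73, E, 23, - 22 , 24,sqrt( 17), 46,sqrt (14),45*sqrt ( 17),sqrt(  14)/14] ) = [ - 27.73,- 22, - 20.28,sqrt( 14)/14,E, sqrt( 14) , sqrt (17),  23,24,  31,  46 , 45*sqrt( 17)]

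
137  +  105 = 242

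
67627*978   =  66139206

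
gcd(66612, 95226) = 6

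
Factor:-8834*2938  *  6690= - 2^3 * 3^1*5^1*7^1 * 13^1 *113^1*223^1 *631^1  =  -173634213480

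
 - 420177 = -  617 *681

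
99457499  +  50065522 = 149523021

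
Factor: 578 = 2^1*17^2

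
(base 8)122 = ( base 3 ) 10001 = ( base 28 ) 2Q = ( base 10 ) 82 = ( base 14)5c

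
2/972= 1/486 = 0.00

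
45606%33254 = 12352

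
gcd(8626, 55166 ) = 2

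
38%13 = 12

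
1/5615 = 1/5615= 0.00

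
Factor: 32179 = 7^1*4597^1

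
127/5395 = 127/5395 = 0.02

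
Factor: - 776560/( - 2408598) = 2^3*3^( - 2) * 5^1*17^1*571^1*133811^(  -  1) = 388280/1204299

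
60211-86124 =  - 25913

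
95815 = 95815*1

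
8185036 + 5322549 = 13507585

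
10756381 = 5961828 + 4794553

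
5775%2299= 1177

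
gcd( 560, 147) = 7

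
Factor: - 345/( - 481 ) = 3^1*5^1*13^ ( - 1)*23^1*37^(-1)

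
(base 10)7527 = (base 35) 652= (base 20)IG7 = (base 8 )16547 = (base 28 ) 9GN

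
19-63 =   -  44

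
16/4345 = 16/4345 = 0.00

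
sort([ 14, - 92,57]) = [ - 92,  14, 57 ] 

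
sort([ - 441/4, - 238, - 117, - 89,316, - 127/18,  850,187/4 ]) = [ - 238, - 117,  -  441/4, - 89, - 127/18,187/4, 316,850]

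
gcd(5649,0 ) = 5649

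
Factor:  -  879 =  -3^1*293^1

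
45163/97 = 45163/97=465.60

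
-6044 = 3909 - 9953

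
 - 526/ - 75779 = 526/75779 = 0.01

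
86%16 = 6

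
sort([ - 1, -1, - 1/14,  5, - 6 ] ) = [ - 6, - 1, - 1,-1/14, 5 ] 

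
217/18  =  217/18  =  12.06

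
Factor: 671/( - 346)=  - 2^ ( - 1 ) *11^1*61^1*173^( - 1)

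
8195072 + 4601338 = 12796410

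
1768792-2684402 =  - 915610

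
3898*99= 385902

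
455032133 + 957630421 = 1412662554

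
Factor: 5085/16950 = 3/10 = 2^( - 1) * 3^1 * 5^ ( - 1)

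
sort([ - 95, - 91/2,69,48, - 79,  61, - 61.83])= [ - 95, -79,-61.83,- 91/2,48, 61,69] 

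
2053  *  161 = 330533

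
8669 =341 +8328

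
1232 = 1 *1232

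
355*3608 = 1280840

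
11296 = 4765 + 6531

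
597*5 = 2985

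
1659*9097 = 15091923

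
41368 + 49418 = 90786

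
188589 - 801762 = -613173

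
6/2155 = 6/2155 = 0.00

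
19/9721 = 19/9721 = 0.00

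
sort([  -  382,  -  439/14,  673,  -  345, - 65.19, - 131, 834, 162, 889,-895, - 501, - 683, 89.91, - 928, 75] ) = [ - 928, - 895,  -  683, - 501 , - 382,  -  345,  -  131,  -  65.19, - 439/14, 75, 89.91,162,  673,834, 889] 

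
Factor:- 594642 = -2^1*3^1 * 23^1 * 31^1* 139^1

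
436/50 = 8 + 18/25 = 8.72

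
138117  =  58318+79799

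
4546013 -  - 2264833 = 6810846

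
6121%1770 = 811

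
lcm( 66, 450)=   4950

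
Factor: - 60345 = - 3^4*5^1*149^1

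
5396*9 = 48564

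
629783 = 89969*7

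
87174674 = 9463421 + 77711253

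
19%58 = 19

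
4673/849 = 5  +  428/849  =  5.50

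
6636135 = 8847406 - 2211271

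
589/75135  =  589/75135 = 0.01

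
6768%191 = 83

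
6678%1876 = 1050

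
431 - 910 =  - 479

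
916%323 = 270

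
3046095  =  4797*635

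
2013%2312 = 2013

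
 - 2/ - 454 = 1/227=0.00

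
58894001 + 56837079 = 115731080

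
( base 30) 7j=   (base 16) e5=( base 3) 22111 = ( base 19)C1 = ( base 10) 229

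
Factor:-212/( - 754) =106/377=2^1*13^ (  -  1 )*29^( - 1)*53^1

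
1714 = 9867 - 8153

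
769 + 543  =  1312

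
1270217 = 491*2587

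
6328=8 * 791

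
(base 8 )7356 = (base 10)3822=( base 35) 347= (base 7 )14100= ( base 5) 110242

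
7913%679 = 444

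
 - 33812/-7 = 4830 + 2/7 = 4830.29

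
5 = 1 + 4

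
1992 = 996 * 2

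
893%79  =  24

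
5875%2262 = 1351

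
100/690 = 10/69  =  0.14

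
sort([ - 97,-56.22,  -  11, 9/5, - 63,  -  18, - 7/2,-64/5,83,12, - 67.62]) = [-97 , - 67.62, - 63, - 56.22,  -  18,  -  64/5,-11, - 7/2, 9/5,12, 83]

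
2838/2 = 1419 = 1419.00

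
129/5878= 129/5878=0.02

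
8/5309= 8/5309 = 0.00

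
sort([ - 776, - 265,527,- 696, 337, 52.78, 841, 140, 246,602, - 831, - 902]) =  [ -902, - 831, - 776,-696, - 265,52.78, 140,246, 337, 527,602,841 ]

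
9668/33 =292 + 32/33  =  292.97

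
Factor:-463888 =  - 2^4*79^1*367^1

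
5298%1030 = 148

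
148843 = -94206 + 243049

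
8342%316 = 126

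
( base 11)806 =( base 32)ue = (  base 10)974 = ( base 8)1716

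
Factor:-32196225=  - 3^1*5^2*429283^1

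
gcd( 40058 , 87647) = 1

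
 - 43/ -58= 43/58= 0.74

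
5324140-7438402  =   - 2114262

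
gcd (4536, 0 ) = 4536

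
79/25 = 3+4/25 = 3.16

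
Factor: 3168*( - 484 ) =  - 2^7*3^2*11^3 = - 1533312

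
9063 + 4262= 13325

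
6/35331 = 2/11777 = 0.00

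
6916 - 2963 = 3953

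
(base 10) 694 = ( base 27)PJ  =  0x2B6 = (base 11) 581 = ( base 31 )mc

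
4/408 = 1/102 = 0.01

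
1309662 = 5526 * 237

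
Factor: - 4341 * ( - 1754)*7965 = 60646418010 = 2^1  *  3^4*5^1  *59^1 * 877^1*1447^1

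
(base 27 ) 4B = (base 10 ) 119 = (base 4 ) 1313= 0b1110111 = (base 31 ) 3Q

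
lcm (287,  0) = 0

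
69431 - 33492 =35939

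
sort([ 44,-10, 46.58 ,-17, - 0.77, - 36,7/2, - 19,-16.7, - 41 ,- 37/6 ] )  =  [-41 , - 36 , -19, - 17, - 16.7, - 10,-37/6,-0.77 , 7/2, 44 , 46.58]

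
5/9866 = 5/9866  =  0.00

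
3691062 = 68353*54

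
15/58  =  15/58 = 0.26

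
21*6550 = 137550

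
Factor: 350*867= 303450= 2^1 * 3^1*5^2*7^1*17^2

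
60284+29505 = 89789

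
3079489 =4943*623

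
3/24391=3/24391 = 0.00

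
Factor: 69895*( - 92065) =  - 6434883175 = -5^2*7^1 *1997^1*18413^1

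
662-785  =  - 123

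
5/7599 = 5/7599 = 0.00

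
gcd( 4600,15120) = 40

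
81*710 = 57510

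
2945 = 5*589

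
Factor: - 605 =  - 5^1*11^2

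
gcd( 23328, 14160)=48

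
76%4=0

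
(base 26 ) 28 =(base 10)60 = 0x3c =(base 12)50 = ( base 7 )114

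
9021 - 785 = 8236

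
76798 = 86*893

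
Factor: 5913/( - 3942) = - 3/2 = - 2^( - 1)*3^1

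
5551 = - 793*( - 7)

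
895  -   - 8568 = 9463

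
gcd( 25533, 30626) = 1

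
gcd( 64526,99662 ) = 2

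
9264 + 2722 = 11986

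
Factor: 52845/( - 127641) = -5^1*13^1*157^( - 1) =- 65/157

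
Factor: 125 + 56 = 181  =  181^1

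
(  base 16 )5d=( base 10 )93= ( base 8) 135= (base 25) 3I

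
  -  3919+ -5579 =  - 9498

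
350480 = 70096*5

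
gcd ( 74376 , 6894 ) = 18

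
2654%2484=170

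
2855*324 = 925020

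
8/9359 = 8/9359 = 0.00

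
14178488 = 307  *46184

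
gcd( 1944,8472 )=24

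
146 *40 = 5840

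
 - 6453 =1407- 7860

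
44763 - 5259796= - 5215033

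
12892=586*22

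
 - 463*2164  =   - 1001932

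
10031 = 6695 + 3336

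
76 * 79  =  6004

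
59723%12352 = 10315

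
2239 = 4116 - 1877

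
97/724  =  97/724  =  0.13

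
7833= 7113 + 720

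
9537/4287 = 3179/1429 = 2.22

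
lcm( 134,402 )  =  402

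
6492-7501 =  - 1009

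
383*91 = 34853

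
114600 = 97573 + 17027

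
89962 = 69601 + 20361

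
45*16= 720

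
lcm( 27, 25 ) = 675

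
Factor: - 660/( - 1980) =1/3 = 3^( - 1)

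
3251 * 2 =6502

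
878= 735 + 143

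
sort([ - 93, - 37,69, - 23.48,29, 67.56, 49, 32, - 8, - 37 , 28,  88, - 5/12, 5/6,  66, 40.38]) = [ - 93 , - 37,-37 ,-23.48, - 8 , - 5/12, 5/6, 28,29, 32, 40.38,49, 66, 67.56, 69,88 ] 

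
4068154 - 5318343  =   - 1250189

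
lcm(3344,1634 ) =143792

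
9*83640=752760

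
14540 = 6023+8517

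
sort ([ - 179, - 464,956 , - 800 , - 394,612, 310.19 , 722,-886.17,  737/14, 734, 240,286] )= [ - 886.17,-800 , - 464 , - 394, - 179,  737/14, 240, 286,  310.19 , 612, 722, 734 , 956] 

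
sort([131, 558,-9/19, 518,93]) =[  -  9/19, 93,131, 518,558]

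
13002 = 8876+4126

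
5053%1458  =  679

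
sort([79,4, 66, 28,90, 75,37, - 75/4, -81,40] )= [-81, - 75/4, 4,28 , 37, 40 , 66, 75,79,90]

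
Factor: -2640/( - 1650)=8/5 = 2^3*5^( - 1)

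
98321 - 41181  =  57140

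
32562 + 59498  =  92060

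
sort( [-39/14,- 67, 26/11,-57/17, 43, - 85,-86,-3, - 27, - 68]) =[ - 86,-85,  -  68,-67, - 27, - 57/17, - 3,- 39/14, 26/11, 43 ]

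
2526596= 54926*46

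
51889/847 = 61 + 222/847 = 61.26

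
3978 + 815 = 4793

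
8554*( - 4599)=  - 39339846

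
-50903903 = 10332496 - 61236399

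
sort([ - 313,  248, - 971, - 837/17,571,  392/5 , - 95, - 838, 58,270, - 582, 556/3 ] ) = [ - 971,-838, - 582, - 313,- 95, - 837/17, 58, 392/5,556/3,248,270, 571] 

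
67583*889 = 60081287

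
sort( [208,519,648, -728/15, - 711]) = [  -  711, - 728/15, 208,  519,648]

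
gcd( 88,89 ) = 1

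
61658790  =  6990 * 8821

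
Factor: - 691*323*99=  - 3^2*11^1*17^1 * 19^1*691^1  =  - 22096107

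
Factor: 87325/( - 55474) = -2^( - 1)*5^2*7^1*499^1*27737^( - 1) 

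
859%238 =145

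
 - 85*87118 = - 7405030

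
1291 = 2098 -807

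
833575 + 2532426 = 3366001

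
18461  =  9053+9408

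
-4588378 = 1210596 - 5798974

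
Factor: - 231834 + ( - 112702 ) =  - 344536 = - 2^3*43067^1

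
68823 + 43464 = 112287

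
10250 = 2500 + 7750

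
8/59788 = 2/14947   =  0.00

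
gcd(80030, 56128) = 2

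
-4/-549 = 4/549 = 0.01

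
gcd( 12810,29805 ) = 15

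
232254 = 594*391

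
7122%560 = 402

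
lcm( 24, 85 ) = 2040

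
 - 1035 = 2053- 3088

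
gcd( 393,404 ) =1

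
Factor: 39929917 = 4801^1*8317^1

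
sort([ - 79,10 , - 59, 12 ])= [ - 79,-59 , 10, 12 ] 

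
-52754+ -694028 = - 746782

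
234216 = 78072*3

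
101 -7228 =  - 7127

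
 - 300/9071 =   -  1 + 8771/9071 = - 0.03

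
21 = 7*3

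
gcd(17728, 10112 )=64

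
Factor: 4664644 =2^2 * 167^1*6983^1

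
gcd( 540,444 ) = 12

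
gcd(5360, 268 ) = 268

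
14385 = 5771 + 8614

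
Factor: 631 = 631^1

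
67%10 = 7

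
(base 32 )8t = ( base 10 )285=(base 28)a5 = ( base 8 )435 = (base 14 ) 165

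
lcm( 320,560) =2240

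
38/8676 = 19/4338 = 0.00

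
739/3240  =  739/3240 = 0.23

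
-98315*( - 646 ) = 63511490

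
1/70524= 1/70524 = 0.00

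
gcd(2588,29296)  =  4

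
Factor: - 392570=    - 2^1*5^1*37^1* 1061^1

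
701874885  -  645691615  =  56183270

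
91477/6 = 91477/6 = 15246.17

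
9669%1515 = 579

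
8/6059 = 8/6059=0.00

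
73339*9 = 660051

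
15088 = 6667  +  8421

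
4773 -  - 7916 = 12689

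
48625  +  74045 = 122670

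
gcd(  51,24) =3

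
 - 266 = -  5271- - 5005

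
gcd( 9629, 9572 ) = 1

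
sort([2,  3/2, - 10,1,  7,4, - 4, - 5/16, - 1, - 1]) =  [- 10, - 4,  -  1, - 1 , - 5/16,  1,3/2,2,4, 7]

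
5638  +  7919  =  13557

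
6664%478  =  450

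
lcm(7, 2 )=14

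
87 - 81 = 6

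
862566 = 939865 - 77299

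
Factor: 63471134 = 2^1*19^1*857^1 * 1949^1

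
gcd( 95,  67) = 1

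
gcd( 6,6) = 6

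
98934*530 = 52435020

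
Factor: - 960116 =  - 2^2*47^1 * 5107^1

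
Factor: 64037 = 64037^1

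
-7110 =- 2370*3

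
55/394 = 55/394 = 0.14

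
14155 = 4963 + 9192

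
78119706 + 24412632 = 102532338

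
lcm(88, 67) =5896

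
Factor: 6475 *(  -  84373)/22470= -2^( - 1 )*3^( - 1 )*5^1*37^1*107^( - 1 )*139^1*607^1 = -15609005/642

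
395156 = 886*446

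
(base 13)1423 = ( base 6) 21234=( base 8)5526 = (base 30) 36M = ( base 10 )2902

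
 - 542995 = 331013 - 874008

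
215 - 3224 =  - 3009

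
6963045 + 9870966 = 16834011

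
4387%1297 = 496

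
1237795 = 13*95215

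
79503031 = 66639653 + 12863378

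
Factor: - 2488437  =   - 3^2*7^1*39499^1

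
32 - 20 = 12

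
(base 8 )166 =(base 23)53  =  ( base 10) 118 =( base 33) 3j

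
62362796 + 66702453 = 129065249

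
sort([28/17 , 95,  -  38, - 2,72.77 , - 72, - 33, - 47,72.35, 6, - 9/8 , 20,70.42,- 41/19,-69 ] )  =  [ - 72, - 69  ,-47, - 38, - 33, -41/19,  -  2, - 9/8, 28/17, 6,20, 70.42,72.35,72.77, 95 ] 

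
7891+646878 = 654769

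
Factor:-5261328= -2^4*3^3*19^1*641^1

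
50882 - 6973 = 43909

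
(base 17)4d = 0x51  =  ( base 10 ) 81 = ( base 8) 121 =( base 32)2h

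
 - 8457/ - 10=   845 + 7/10 = 845.70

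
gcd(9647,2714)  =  1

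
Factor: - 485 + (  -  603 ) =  - 1088= - 2^6*17^1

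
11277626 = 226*49901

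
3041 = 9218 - 6177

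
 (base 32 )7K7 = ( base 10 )7815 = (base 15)24B0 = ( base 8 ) 17207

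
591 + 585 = 1176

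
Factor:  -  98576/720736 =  - 61/446 = - 2^( - 1)*61^1*223^(  -  1 )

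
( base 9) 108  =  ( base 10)89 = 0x59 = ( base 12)75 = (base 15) 5e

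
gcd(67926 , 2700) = 6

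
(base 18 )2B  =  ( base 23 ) 21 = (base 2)101111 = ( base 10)47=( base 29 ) 1I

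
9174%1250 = 424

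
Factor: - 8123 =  -8123^1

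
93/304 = 93/304 = 0.31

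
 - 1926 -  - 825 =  - 1101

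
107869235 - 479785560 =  - 371916325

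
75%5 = 0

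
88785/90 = 1973/2 = 986.50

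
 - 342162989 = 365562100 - 707725089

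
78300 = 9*8700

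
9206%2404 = 1994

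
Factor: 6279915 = 3^1*5^1*499^1*839^1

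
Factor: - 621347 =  - 621347^1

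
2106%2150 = 2106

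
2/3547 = 2/3547 = 0.00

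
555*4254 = 2360970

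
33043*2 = 66086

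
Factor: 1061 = 1061^1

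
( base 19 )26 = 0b101100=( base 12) 38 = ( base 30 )1e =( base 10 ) 44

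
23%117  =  23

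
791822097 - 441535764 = 350286333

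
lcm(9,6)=18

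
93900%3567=1158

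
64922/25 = 2596 + 22/25 = 2596.88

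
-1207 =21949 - 23156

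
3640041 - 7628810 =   -  3988769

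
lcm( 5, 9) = 45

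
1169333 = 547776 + 621557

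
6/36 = 1/6= 0.17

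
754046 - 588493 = 165553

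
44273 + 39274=83547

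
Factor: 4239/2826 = 3/2=   2^( - 1 )*3^1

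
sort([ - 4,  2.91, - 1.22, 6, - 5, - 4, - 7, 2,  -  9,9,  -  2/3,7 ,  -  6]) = [ - 9, - 7, - 6, - 5,  -  4, - 4, - 1.22, - 2/3, 2 , 2.91, 6, 7,9 ] 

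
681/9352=681/9352 = 0.07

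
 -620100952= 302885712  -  922986664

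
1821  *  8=14568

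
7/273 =1/39 = 0.03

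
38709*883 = 34180047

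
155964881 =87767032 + 68197849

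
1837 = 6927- 5090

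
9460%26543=9460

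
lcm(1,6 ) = 6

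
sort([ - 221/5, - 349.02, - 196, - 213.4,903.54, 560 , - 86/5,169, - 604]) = [ - 604, - 349.02, - 213.4, - 196, - 221/5,- 86/5 , 169, 560,903.54]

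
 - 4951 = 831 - 5782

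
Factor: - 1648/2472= - 2^1*3^(  -  1) = - 2/3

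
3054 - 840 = 2214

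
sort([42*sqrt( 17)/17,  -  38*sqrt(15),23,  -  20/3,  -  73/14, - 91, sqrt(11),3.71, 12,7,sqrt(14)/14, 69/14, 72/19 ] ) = [ - 38*sqrt( 15), - 91, - 20/3, - 73/14, sqrt( 14)/14,  sqrt(11), 3.71,  72/19, 69/14 , 7, 42 *sqrt(17)/17,12, 23 ]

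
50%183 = 50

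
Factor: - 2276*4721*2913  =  -2^2*3^1 *569^1*971^1*4721^1 = - 31300173348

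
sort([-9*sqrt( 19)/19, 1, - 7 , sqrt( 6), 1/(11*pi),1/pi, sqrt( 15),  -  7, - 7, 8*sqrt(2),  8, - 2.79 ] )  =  [ - 7,-7, - 7, - 2.79, - 9 * sqrt (19)/19,1/( 11*pi ) , 1/pi , 1, sqrt(6),sqrt(15), 8, 8*sqrt ( 2) ] 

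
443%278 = 165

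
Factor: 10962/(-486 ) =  - 203/9 = - 3^( - 2)*7^1*29^1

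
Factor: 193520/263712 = 2^( - 1)*3^( - 1)*5^1*59^1 * 67^( - 1) = 295/402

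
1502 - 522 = 980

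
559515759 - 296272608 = 263243151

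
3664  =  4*916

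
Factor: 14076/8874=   46/29  =  2^1*23^1*29^( -1 ) 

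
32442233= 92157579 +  - 59715346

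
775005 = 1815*427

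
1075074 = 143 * 7518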